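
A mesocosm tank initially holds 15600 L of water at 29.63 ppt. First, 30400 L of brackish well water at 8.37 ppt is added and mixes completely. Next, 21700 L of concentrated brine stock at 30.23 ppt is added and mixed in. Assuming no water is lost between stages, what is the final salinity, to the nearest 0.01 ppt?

20.28 ppt

By conservation of dissolved salt,
Initial salt = 15,600×29.63 = 462,228
After stage 1: salt = 462,228 + 30,400×8.37 = 716,676; volume = 46,000 L; S = 15.58 ppt
After stage 2: salt = 716,676 + 21,700×30.23 = 1,372,667; volume = 67,700 L
S = 1,372,667 / 67,700 = 20.2757 ppt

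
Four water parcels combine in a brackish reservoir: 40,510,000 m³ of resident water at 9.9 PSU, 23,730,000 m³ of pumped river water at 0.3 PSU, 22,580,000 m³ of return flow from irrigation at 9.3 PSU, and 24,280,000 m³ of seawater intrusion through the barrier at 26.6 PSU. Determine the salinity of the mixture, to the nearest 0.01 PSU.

11.38 PSU

Conserving salt mass:
salt = 40,510,000×9.9 + 23,730,000×0.3 + 22,580,000×9.3 + 24,280,000×26.6 = 401,049,000 + 7,119,000 + 209,994,000 + 645,848,000 = 1,264,010,000
volume = 40,510,000 + 23,730,000 + 22,580,000 + 24,280,000 = 111,100,000 m³
S = 1,264,010,000 / 111,100,000 = 11.3772 PSU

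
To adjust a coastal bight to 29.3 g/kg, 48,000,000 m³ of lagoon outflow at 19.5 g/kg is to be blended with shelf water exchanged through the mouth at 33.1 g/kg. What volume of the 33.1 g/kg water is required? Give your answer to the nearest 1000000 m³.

124000000 m³

Salt balance: 48,000,000×19.5 + V×33.1 = (48,000,000+V)×29.3
936,000,000 + 33.1V = 1,406,400,000 + 29.3V
470,400,000 = 3.8V
V = 123,789,473.68 m³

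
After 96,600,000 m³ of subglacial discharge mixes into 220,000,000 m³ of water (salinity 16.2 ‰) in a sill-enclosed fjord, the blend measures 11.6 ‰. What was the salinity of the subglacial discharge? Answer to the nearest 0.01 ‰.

1.12 ‰

Salt balance: 220,000,000×16.2 + 96,600,000×S = 316,600,000×11.6
3,564,000,000 + 96,600,000·S = 3,672,560,000
S = (3,672,560,000 − 3,564,000,000) / 96,600,000 = 1.1238 ‰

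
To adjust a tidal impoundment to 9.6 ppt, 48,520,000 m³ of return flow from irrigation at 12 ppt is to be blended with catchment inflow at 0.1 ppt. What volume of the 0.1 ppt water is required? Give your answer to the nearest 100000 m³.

12300000 m³

Salt balance: 48,520,000×12 + V×0.1 = (48,520,000+V)×9.6
582,240,000 + 0.1V = 465,792,000 + 9.6V
116,448,000 = 9.5V
V = 12,257,684.21 m³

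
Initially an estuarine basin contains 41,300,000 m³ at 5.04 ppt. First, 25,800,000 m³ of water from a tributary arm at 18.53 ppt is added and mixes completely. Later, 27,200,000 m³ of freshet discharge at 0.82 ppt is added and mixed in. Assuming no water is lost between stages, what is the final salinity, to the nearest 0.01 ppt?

Conserving salt mass:
Initial salt = 41,300,000×5.04 = 208,152,000
After stage 1: salt = 208,152,000 + 25,800,000×18.53 = 686,226,000; volume = 67,100,000 m³; S = 10.227 ppt
After stage 2: salt = 686,226,000 + 27,200,000×0.82 = 708,530,000; volume = 94,300,000 m³
S = 708,530,000 / 94,300,000 = 7.5136 ppt

7.51 ppt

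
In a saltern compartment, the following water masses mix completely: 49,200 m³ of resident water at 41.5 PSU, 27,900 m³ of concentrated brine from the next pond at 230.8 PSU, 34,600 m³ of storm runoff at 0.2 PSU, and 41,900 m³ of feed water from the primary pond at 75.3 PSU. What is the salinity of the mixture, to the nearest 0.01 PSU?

Salt balance:
salt = 49,200×41.5 + 27,900×230.8 + 34,600×0.2 + 41,900×75.3 = 2,041,800 + 6,439,320 + 6,920 + 3,155,070 = 11,643,110
volume = 49,200 + 27,900 + 34,600 + 41,900 = 153,600 m³
S = 11,643,110 / 153,600 = 75.8015 PSU

75.80 PSU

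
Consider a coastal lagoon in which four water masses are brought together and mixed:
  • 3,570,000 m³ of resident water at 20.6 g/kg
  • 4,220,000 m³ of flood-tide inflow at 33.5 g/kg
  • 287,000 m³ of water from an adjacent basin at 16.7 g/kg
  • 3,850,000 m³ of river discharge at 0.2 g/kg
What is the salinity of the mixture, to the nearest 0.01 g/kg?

18.49 g/kg

Total salt / total volume:
salt = 3,570,000×20.6 + 4,220,000×33.5 + 287,000×16.7 + 3,850,000×0.2 = 73,542,000 + 141,370,000 + 4,792,900 + 770,000 = 220,474,900
volume = 3,570,000 + 4,220,000 + 287,000 + 3,850,000 = 11,927,000 m³
S = 220,474,900 / 11,927,000 = 18.4854 g/kg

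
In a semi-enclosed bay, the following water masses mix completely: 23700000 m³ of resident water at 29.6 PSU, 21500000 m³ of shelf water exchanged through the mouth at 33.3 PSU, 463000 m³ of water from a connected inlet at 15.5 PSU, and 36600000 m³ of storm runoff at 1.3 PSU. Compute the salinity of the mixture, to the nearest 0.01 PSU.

Total salt / total volume:
salt = 23,700,000×29.6 + 21,500,000×33.3 + 463,000×15.5 + 36,600,000×1.3 = 701,520,000 + 715,950,000 + 7,176,500 + 47,580,000 = 1,472,226,500
volume = 23,700,000 + 21,500,000 + 463,000 + 36,600,000 = 82,263,000 m³
S = 1,472,226,500 / 82,263,000 = 17.8966 PSU

17.90 PSU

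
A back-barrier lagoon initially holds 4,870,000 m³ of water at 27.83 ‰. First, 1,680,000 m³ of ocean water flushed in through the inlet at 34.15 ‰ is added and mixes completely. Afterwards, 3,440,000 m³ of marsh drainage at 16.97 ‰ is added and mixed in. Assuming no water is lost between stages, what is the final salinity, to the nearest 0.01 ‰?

25.15 ‰

By conservation of dissolved salt,
Initial salt = 4,870,000×27.83 = 135,532,100
After stage 1: salt = 135,532,100 + 1,680,000×34.15 = 192,904,100; volume = 6,550,000 m³; S = 29.451 ‰
After stage 2: salt = 192,904,100 + 3,440,000×16.97 = 251,280,900; volume = 9,990,000 m³
S = 251,280,900 / 9,990,000 = 25.1532 ‰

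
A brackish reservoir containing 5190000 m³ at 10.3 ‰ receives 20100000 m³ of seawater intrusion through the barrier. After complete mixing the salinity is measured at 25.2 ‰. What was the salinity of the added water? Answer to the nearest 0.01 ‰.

29.05 ‰

Salt balance: 5,190,000×10.3 + 20,100,000×S = 25,290,000×25.2
53,457,000 + 20,100,000·S = 637,308,000
S = (637,308,000 − 53,457,000) / 20,100,000 = 29.0473 ‰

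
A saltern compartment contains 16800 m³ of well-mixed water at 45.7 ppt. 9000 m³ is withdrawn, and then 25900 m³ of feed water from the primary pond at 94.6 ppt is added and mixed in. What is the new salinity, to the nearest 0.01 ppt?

83.28 ppt

Remaining after removal: 7,800 m³ at 45.7 ppt (salt = 356,460)
After addition: salt = 356,460 + 25,900×94.6 = 2,806,600; volume = 33,700 m³
S = 2,806,600 / 33,700 = 83.2819 ppt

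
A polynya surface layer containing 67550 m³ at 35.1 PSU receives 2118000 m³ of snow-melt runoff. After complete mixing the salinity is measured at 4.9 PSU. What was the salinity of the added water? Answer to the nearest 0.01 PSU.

Salt balance: 67,550×35.1 + 2,118,000×S = 2,185,550×4.9
2,371,005 + 2,118,000·S = 10,709,195
S = (10,709,195 − 2,371,005) / 2,118,000 = 3.9368 PSU

3.94 PSU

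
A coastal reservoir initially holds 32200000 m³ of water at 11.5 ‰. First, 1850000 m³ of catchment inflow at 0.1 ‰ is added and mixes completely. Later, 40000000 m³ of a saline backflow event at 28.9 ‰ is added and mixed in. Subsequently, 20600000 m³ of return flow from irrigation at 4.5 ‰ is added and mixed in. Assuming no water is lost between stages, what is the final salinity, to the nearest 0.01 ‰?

17.11 ‰

By conservation of dissolved salt,
Initial salt = 32,200,000×11.5 = 370,300,000
After stage 1: salt = 370,300,000 + 1,850,000×0.1 = 370,485,000; volume = 34,050,000 m³; S = 10.881 ‰
After stage 2: salt = 370,485,000 + 40,000,000×28.9 = 1,526,485,000; volume = 74,050,000 m³; S = 20.614 ‰
After stage 3: salt = 1,526,485,000 + 20,600,000×4.5 = 1,619,185,000; volume = 94,650,000 m³
S = 1,619,185,000 / 94,650,000 = 17.1071 ‰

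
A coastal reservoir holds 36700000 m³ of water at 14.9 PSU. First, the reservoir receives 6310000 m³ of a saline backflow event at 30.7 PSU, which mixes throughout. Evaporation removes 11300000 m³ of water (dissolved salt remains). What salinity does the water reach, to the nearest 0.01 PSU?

After mixing: salt = 36,700,000×14.9 + 6,310,000×30.7 = 740,547,000; volume = 43,010,000 m³
After evaporation: salt unchanged = 740,547,000; volume = 43,010,000 − 11,300,000 = 31,710,000 m³
S = 740,547,000 / 31,710,000 = 23.3537 PSU

23.35 PSU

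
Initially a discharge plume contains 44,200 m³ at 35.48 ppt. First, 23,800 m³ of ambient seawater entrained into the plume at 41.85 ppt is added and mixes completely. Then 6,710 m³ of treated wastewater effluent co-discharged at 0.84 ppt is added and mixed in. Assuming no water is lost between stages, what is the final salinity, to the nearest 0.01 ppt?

34.40 ppt

Weighted by volume,
Initial salt = 44,200×35.48 = 1,568,216
After stage 1: salt = 1,568,216 + 23,800×41.85 = 2,564,246; volume = 68,000 m³; S = 37.71 ppt
After stage 2: salt = 2,564,246 + 6,710×0.84 = 2,569,882.4; volume = 74,710 m³
S = 2,569,882.4 / 74,710 = 34.3981 ppt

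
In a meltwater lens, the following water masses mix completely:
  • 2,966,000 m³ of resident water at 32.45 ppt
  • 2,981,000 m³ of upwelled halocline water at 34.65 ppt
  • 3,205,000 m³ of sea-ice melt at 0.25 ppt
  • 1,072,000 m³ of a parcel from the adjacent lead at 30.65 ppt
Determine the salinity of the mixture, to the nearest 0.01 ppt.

Mass of salt is conserved:
salt = 2,966,000×32.45 + 2,981,000×34.65 + 3,205,000×0.25 + 1,072,000×30.65 = 96,246,700 + 103,291,650 + 801,250 + 32,856,800 = 233,196,400
volume = 2,966,000 + 2,981,000 + 3,205,000 + 1,072,000 = 10,224,000 m³
S = 233,196,400 / 10,224,000 = 22.8087 ppt

22.81 ppt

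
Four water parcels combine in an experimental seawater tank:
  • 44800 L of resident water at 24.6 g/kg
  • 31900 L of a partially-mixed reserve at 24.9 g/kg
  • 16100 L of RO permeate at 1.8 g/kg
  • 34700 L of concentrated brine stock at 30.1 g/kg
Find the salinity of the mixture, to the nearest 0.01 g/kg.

23.29 g/kg

Salt balance:
salt = 44,800×24.6 + 31,900×24.9 + 16,100×1.8 + 34,700×30.1 = 1,102,080 + 794,310 + 28,980 + 1,044,470 = 2,969,840
volume = 44,800 + 31,900 + 16,100 + 34,700 = 127,500 L
S = 2,969,840 / 127,500 = 23.2929 g/kg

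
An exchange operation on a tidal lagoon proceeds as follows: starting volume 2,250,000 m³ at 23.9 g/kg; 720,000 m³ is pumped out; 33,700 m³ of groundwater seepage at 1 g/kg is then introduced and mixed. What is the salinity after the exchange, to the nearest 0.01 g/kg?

23.41 g/kg

Remaining after removal: 1,530,000 m³ at 23.9 g/kg (salt = 36,567,000)
After addition: salt = 36,567,000 + 33,700×1 = 36,600,700; volume = 1,563,700 m³
S = 36,600,700 / 1,563,700 = 23.4065 g/kg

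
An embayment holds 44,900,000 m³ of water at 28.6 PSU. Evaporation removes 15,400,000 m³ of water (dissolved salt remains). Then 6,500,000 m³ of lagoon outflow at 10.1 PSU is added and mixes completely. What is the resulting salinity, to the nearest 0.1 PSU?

37.5 PSU

After evaporation: salt = 44,900,000×28.6 = 1,284,140,000; volume = 44,900,000 − 15,400,000 = 29,500,000 m³
After mixing: salt = 1,284,140,000 + 6,500,000×10.1 = 1,349,790,000; volume = 29,500,000 + 6,500,000 = 36,000,000 m³
S = 1,349,790,000 / 36,000,000 = 37.4942 PSU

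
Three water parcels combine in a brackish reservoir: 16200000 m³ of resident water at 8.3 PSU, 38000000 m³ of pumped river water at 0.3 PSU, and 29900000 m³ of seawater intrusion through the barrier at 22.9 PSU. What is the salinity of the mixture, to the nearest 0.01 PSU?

9.88 PSU

By conservation of dissolved salt,
salt = 16,200,000×8.3 + 38,000,000×0.3 + 29,900,000×22.9 = 134,460,000 + 11,400,000 + 684,710,000 = 830,570,000
volume = 16,200,000 + 38,000,000 + 29,900,000 = 84,100,000 m³
S = 830,570,000 / 84,100,000 = 9.876 PSU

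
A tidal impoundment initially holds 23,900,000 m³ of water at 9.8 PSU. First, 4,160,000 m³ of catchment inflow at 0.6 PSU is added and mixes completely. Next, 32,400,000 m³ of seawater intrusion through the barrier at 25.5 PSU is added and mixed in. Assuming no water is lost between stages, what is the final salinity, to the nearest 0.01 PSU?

17.58 PSU

Conserving salt mass:
Initial salt = 23,900,000×9.8 = 234,220,000
After stage 1: salt = 234,220,000 + 4,160,000×0.6 = 236,716,000; volume = 28,060,000 m³; S = 8.436 PSU
After stage 2: salt = 236,716,000 + 32,400,000×25.5 = 1,062,916,000; volume = 60,460,000 m³
S = 1,062,916,000 / 60,460,000 = 17.5805 PSU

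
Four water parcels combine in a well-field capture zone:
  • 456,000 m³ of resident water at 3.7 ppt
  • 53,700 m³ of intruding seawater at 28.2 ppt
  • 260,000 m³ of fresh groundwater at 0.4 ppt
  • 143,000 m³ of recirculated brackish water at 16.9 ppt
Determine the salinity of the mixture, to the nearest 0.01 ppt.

By conservation of dissolved salt,
salt = 456,000×3.7 + 53,700×28.2 + 260,000×0.4 + 143,000×16.9 = 1,687,200 + 1,514,340 + 104,000 + 2,416,700 = 5,722,240
volume = 456,000 + 53,700 + 260,000 + 143,000 = 912,700 m³
S = 5,722,240 / 912,700 = 6.2696 ppt

6.27 ppt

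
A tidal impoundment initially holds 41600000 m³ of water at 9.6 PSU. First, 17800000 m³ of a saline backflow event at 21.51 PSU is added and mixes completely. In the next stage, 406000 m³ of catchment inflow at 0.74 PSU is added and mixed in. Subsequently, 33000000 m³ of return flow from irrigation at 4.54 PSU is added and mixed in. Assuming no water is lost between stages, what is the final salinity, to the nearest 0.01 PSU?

Weighted by volume,
Initial salt = 41,600,000×9.6 = 399,360,000
After stage 1: salt = 399,360,000 + 17,800,000×21.51 = 782,238,000; volume = 59,400,000 m³; S = 13.169 PSU
After stage 2: salt = 782,238,000 + 406,000×0.74 = 782,538,440; volume = 59,806,000 m³; S = 13.085 PSU
After stage 3: salt = 782,538,440 + 33,000,000×4.54 = 932,358,440; volume = 92,806,000 m³
S = 932,358,440 / 92,806,000 = 10.0463 PSU

10.05 PSU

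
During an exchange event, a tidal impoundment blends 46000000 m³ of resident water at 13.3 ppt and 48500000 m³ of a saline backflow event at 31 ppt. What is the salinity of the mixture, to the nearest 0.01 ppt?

22.38 ppt

Mass of salt is conserved:
salt = 46,000,000×13.3 + 48,500,000×31 = 611,800,000 + 1,503,500,000 = 2,115,300,000
volume = 46,000,000 + 48,500,000 = 94,500,000 m³
S = 2,115,300,000 / 94,500,000 = 22.3841 ppt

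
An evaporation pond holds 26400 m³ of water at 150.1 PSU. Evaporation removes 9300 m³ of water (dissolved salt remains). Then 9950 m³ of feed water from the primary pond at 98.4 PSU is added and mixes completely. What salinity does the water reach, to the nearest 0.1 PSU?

After evaporation: salt = 26,400×150.1 = 3,962,640; volume = 26,400 − 9,300 = 17,100 m³
After mixing: salt = 3,962,640 + 9,950×98.4 = 4,941,720; volume = 17,100 + 9,950 = 27,050 m³
S = 4,941,720 / 27,050 = 182.6884 PSU

182.7 PSU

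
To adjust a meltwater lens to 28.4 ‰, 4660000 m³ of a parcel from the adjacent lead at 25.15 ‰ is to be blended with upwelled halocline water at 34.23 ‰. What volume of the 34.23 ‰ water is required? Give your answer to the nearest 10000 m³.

2600000 m³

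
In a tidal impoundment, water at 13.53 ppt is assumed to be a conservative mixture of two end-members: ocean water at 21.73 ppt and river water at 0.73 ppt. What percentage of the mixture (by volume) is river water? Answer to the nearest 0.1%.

Let f be the freshwater fraction. Salt balance per unit volume:
f×0.73 + (1−f)×21.73 = 13.53
f = (21.73 − 13.53) / (21.73 − 0.73) = 8.2/21 = 0.3905

39.0%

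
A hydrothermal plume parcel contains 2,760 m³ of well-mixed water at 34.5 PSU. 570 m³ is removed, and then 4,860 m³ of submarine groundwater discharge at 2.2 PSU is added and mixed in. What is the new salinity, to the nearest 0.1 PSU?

Remaining after removal: 2,190 m³ at 34.5 PSU (salt = 75,555)
After addition: salt = 75,555 + 4,860×2.2 = 86,247; volume = 7,050 m³
S = 86,247 / 7,050 = 12.2336 PSU

12.2 PSU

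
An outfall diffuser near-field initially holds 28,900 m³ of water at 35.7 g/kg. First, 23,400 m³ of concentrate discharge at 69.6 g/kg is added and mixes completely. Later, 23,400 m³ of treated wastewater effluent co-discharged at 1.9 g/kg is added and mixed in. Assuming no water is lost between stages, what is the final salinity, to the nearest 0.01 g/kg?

35.73 g/kg

Mass of salt is conserved:
Initial salt = 28,900×35.7 = 1,031,730
After stage 1: salt = 1,031,730 + 23,400×69.6 = 2,660,370; volume = 52,300 m³; S = 50.867 g/kg
After stage 2: salt = 2,660,370 + 23,400×1.9 = 2,704,830; volume = 75,700 m³
S = 2,704,830 / 75,700 = 35.7309 g/kg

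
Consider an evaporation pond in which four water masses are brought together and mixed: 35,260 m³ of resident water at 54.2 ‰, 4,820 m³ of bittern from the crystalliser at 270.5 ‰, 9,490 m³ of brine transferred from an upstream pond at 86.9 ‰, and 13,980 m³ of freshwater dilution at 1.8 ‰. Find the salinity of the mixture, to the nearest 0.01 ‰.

By conservation of dissolved salt,
salt = 35,260×54.2 + 4,820×270.5 + 9,490×86.9 + 13,980×1.8 = 1,911,092 + 1,303,810 + 824,681 + 25,164 = 4,064,747
volume = 35,260 + 4,820 + 9,490 + 13,980 = 63,550 m³
S = 4,064,747 / 63,550 = 63.9614 ‰

63.96 ‰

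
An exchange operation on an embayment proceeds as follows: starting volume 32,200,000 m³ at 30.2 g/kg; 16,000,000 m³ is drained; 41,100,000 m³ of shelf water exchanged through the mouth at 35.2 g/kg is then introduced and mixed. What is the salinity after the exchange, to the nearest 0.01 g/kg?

Remaining after removal: 16,200,000 m³ at 30.2 g/kg (salt = 489,240,000)
After addition: salt = 489,240,000 + 41,100,000×35.2 = 1,935,960,000; volume = 57,300,000 m³
S = 1,935,960,000 / 57,300,000 = 33.7864 g/kg

33.79 g/kg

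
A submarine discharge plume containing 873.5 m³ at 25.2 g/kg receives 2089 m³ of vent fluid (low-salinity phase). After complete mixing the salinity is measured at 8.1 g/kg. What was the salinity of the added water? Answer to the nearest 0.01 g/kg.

Salt balance: 873.5×25.2 + 2,089×S = 2,962.5×8.1
22,012.2 + 2,089·S = 23,996.25
S = (23,996.25 − 22,012.2) / 2,089 = 0.9498 g/kg

0.95 g/kg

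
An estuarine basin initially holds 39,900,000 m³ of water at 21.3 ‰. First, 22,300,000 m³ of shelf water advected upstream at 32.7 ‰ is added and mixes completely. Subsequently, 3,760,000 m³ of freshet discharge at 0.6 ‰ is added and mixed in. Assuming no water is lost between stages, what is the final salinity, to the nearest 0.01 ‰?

23.97 ‰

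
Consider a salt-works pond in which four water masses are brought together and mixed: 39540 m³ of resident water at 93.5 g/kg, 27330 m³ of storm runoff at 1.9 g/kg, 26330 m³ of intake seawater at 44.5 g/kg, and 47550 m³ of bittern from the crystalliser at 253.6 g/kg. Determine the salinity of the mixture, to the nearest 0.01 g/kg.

120.63 g/kg

Weighted by volume,
salt = 39,540×93.5 + 27,330×1.9 + 26,330×44.5 + 47,550×253.6 = 3,696,990 + 51,927 + 1,171,685 + 12,058,680 = 16,979,282
volume = 39,540 + 27,330 + 26,330 + 47,550 = 140,750 m³
S = 16,979,282 / 140,750 = 120.6343 g/kg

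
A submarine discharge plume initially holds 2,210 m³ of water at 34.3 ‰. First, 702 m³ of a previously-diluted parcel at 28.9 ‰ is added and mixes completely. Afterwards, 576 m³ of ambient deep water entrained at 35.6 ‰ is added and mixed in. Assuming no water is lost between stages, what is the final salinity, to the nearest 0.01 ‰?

Mass of salt is conserved:
Initial salt = 2,210×34.3 = 75,803
After stage 1: salt = 75,803 + 702×28.9 = 96,090.8; volume = 2,912 m³; S = 32.998 ‰
After stage 2: salt = 96,090.8 + 576×35.6 = 116,596.4; volume = 3,488 m³
S = 116,596.4 / 3,488 = 33.4279 ‰

33.43 ‰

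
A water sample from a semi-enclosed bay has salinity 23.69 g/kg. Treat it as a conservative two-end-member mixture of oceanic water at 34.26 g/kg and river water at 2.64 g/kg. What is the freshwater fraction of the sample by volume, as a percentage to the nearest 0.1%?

33.4%

Let f be the freshwater fraction. Salt balance per unit volume:
f×2.64 + (1−f)×34.26 = 23.69
f = (34.26 − 23.69) / (34.26 − 2.64) = 10.57/31.62 = 0.3343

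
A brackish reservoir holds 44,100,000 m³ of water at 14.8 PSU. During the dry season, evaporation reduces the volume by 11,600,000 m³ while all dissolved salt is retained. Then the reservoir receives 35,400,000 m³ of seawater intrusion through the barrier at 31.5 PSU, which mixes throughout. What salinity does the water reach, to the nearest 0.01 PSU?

After evaporation: salt = 44,100,000×14.8 = 652,680,000; volume = 44,100,000 − 11,600,000 = 32,500,000 m³
After mixing: salt = 652,680,000 + 35,400,000×31.5 = 1,767,780,000; volume = 32,500,000 + 35,400,000 = 67,900,000 m³
S = 1,767,780,000 / 67,900,000 = 26.0351 PSU

26.04 PSU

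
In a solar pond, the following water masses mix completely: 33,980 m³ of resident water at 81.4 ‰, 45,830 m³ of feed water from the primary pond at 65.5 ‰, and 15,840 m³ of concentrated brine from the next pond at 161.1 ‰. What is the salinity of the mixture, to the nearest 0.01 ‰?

86.98 ‰

Salt balance:
salt = 33,980×81.4 + 45,830×65.5 + 15,840×161.1 = 2,765,972 + 3,001,865 + 2,551,824 = 8,319,661
volume = 33,980 + 45,830 + 15,840 = 95,650 m³
S = 8,319,661 / 95,650 = 86.9803 ‰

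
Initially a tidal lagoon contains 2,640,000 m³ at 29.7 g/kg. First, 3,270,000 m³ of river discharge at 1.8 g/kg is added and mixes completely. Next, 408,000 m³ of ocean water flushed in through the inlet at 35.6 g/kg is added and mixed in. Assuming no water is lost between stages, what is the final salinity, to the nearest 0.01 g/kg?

15.64 g/kg

Weighted by volume,
Initial salt = 2,640,000×29.7 = 78,408,000
After stage 1: salt = 78,408,000 + 3,270,000×1.8 = 84,294,000; volume = 5,910,000 m³; S = 14.263 g/kg
After stage 2: salt = 84,294,000 + 408,000×35.6 = 98,818,800; volume = 6,318,000 m³
S = 98,818,800 / 6,318,000 = 15.6408 g/kg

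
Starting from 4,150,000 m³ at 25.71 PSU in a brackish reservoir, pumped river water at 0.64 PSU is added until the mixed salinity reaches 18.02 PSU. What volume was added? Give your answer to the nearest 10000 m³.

Salt balance: 4,150,000×25.71 + V×0.64 = (4,150,000+V)×18.02
106,696,500 + 0.64V = 74,783,000 + 18.02V
31,913,500 = 17.38V
V = 1,836,219.79 m³

1840000 m³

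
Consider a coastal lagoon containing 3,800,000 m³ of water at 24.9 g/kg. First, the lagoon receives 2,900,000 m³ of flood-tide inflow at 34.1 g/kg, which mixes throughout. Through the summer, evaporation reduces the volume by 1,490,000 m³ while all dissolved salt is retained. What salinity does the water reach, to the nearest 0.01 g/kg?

After mixing: salt = 3,800,000×24.9 + 2,900,000×34.1 = 193,510,000; volume = 6,700,000 m³
After evaporation: salt unchanged = 193,510,000; volume = 6,700,000 − 1,490,000 = 5,210,000 m³
S = 193,510,000 / 5,210,000 = 37.142 g/kg

37.14 g/kg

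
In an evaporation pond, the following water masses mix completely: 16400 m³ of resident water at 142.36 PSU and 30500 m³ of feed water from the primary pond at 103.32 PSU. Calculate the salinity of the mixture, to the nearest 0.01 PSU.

Salt balance:
salt = 16,400×142.36 + 30,500×103.32 = 2,334,704 + 3,151,260 = 5,485,964
volume = 16,400 + 30,500 = 46,900 m³
S = 5,485,964 / 46,900 = 116.9715 PSU

116.97 PSU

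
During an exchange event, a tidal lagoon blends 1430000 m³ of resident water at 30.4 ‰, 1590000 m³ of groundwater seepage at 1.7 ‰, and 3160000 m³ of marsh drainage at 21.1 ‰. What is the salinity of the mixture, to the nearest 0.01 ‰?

Total salt / total volume:
salt = 1,430,000×30.4 + 1,590,000×1.7 + 3,160,000×21.1 = 43,472,000 + 2,703,000 + 66,676,000 = 112,851,000
volume = 1,430,000 + 1,590,000 + 3,160,000 = 6,180,000 m³
S = 112,851,000 / 6,180,000 = 18.2607 ‰

18.26 ‰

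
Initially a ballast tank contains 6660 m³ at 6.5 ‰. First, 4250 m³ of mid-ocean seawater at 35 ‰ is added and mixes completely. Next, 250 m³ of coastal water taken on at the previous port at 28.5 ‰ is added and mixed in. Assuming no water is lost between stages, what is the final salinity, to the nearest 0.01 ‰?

17.85 ‰

By conservation of dissolved salt,
Initial salt = 6,660×6.5 = 43,290
After stage 1: salt = 43,290 + 4,250×35 = 192,040; volume = 10,910 m³; S = 17.602 ‰
After stage 2: salt = 192,040 + 250×28.5 = 199,165; volume = 11,160 m³
S = 199,165 / 11,160 = 17.8463 ‰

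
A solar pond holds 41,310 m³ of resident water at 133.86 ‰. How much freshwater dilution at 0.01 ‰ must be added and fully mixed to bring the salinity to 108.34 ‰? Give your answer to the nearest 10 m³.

Salt balance: 41,310×133.86 + V×0.01 = (41,310+V)×108.34
5,529,756.6 + 0.01V = 4,475,525.4 + 108.34V
1,054,231.2 = 108.33V
V = 9,731.66 m³

9730 m³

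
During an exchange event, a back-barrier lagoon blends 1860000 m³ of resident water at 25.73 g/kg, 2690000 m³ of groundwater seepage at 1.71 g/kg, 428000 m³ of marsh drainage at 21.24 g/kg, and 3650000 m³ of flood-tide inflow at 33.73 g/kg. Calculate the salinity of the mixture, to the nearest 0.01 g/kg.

21.40 g/kg

Total salt / total volume:
salt = 1,860,000×25.73 + 2,690,000×1.71 + 428,000×21.24 + 3,650,000×33.73 = 47,857,800 + 4,599,900 + 9,090,720 + 123,114,500 = 184,662,920
volume = 1,860,000 + 2,690,000 + 428,000 + 3,650,000 = 8,628,000 m³
S = 184,662,920 / 8,628,000 = 21.4027 g/kg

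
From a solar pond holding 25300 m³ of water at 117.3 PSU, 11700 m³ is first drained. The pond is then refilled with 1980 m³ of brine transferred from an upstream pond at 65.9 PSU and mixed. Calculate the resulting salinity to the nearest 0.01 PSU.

110.77 PSU

Remaining after removal: 13,600 m³ at 117.3 PSU (salt = 1,595,280)
After addition: salt = 1,595,280 + 1,980×65.9 = 1,725,762; volume = 15,580 m³
S = 1,725,762 / 15,580 = 110.7678 PSU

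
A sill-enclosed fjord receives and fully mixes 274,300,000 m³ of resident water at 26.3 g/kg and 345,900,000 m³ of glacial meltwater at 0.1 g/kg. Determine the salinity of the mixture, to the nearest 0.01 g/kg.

Salt balance:
salt = 274,300,000×26.3 + 345,900,000×0.1 = 7,214,090,000 + 34,590,000 = 7,248,680,000
volume = 274,300,000 + 345,900,000 = 620,200,000 m³
S = 7,248,680,000 / 620,200,000 = 11.6876 g/kg

11.69 g/kg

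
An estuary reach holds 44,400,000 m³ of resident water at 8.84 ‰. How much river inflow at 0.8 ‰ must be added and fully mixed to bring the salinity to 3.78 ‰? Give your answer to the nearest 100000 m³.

Salt balance: 44,400,000×8.84 + V×0.8 = (44,400,000+V)×3.78
392,496,000 + 0.8V = 167,832,000 + 3.78V
224,664,000 = 2.98V
V = 75,390,604.03 m³

75400000 m³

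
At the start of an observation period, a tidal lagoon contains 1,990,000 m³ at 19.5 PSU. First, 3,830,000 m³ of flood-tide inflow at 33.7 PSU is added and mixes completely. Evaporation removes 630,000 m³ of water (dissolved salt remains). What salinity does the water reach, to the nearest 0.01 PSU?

32.35 PSU

After mixing: salt = 1,990,000×19.5 + 3,830,000×33.7 = 167,876,000; volume = 5,820,000 m³
After evaporation: salt unchanged = 167,876,000; volume = 5,820,000 − 630,000 = 5,190,000 m³
S = 167,876,000 / 5,190,000 = 32.3461 PSU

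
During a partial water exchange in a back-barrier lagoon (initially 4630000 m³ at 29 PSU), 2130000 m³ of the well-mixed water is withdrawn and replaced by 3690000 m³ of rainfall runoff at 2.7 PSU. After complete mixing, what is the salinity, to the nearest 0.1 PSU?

13.3 PSU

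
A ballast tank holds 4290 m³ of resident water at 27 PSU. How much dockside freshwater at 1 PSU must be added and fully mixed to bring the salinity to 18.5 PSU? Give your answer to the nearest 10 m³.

2080 m³

Salt balance: 4,290×27 + V×1 = (4,290+V)×18.5
115,830 + 1V = 79,365 + 18.5V
36,465 = 17.5V
V = 2,083.71 m³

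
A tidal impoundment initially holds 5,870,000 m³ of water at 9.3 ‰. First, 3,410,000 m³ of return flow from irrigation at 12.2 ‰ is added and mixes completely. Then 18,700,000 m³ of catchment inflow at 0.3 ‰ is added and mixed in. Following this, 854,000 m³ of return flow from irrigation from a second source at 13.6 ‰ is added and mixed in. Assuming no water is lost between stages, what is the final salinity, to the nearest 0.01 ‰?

Total salt / total volume:
Initial salt = 5,870,000×9.3 = 54,591,000
After stage 1: salt = 54,591,000 + 3,410,000×12.2 = 96,193,000; volume = 9,280,000 m³; S = 10.366 ‰
After stage 2: salt = 96,193,000 + 18,700,000×0.3 = 101,803,000; volume = 27,980,000 m³; S = 3.638 ‰
After stage 3: salt = 101,803,000 + 854,000×13.6 = 113,417,400; volume = 28,834,000 m³
S = 113,417,400 / 28,834,000 = 3.9335 ‰

3.93 ‰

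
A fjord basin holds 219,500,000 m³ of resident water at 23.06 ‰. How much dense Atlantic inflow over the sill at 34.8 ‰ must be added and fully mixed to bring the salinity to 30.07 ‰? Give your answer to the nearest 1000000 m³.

Salt balance: 219,500,000×23.06 + V×34.8 = (219,500,000+V)×30.07
5,061,670,000 + 34.8V = 6,600,365,000 + 30.07V
1,538,695,000 = 4.73V
V = 325,305,496.83 m³

325000000 m³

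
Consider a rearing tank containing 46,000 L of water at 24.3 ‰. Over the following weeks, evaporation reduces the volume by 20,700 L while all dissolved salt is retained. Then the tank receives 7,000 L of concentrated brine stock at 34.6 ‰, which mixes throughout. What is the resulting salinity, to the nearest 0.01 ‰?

42.11 ‰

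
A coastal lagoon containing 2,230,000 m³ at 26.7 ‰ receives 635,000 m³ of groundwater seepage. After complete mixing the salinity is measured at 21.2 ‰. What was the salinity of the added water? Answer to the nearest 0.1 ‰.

Salt balance: 2,230,000×26.7 + 635,000×S = 2,865,000×21.2
59,541,000 + 635,000·S = 60,738,000
S = (60,738,000 − 59,541,000) / 635,000 = 1.885 ‰

1.9 ‰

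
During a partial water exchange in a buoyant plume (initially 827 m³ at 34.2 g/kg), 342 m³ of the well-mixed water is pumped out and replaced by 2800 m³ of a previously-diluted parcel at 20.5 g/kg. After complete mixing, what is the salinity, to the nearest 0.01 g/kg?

Remaining after removal: 485 m³ at 34.2 g/kg (salt = 16,587)
After addition: salt = 16,587 + 2,800×20.5 = 73,987; volume = 3,285 m³
S = 73,987 / 3,285 = 22.5227 g/kg

22.52 g/kg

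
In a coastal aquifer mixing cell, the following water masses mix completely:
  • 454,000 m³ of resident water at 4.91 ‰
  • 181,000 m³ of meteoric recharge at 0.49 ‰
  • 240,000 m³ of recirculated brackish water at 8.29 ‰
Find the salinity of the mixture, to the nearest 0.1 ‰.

4.9 ‰

Mass of salt is conserved:
salt = 454,000×4.91 + 181,000×0.49 + 240,000×8.29 = 2,229,140 + 88,690 + 1,989,600 = 4,307,430
volume = 454,000 + 181,000 + 240,000 = 875,000 m³
S = 4,307,430 / 875,000 = 4.923 ‰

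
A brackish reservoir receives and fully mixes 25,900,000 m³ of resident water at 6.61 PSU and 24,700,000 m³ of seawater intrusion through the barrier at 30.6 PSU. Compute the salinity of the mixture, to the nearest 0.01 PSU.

18.32 PSU

By conservation of dissolved salt,
salt = 25,900,000×6.61 + 24,700,000×30.6 = 171,199,000 + 755,820,000 = 927,019,000
volume = 25,900,000 + 24,700,000 = 50,600,000 m³
S = 927,019,000 / 50,600,000 = 18.3205 PSU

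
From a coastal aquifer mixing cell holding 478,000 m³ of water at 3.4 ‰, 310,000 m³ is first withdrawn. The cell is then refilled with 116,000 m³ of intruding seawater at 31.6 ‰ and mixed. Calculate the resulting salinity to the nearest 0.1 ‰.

14.9 ‰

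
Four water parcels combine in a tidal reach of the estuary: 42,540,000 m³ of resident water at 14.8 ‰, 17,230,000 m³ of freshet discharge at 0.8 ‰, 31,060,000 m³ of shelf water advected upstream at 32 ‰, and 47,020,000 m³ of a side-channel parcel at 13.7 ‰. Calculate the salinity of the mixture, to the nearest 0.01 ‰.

16.55 ‰

Weighted by volume,
salt = 42,540,000×14.8 + 17,230,000×0.8 + 31,060,000×32 + 47,020,000×13.7 = 629,592,000 + 13,784,000 + 993,920,000 + 644,174,000 = 2,281,470,000
volume = 42,540,000 + 17,230,000 + 31,060,000 + 47,020,000 = 137,850,000 m³
S = 2,281,470,000 / 137,850,000 = 16.5504 ‰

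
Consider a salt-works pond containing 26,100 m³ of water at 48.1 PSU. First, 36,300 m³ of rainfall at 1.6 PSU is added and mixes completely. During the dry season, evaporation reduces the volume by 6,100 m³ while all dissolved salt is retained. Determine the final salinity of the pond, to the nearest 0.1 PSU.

After mixing: salt = 26,100×48.1 + 36,300×1.6 = 1,313,490; volume = 62,400 m³
After evaporation: salt unchanged = 1,313,490; volume = 62,400 − 6,100 = 56,300 m³
S = 1,313,490 / 56,300 = 23.3302 PSU

23.3 PSU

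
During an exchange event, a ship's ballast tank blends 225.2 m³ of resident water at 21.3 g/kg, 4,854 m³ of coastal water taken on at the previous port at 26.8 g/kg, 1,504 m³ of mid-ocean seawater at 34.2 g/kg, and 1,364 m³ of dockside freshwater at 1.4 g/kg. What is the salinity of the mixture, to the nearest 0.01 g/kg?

23.69 g/kg

Weighted by volume,
salt = 225.2×21.3 + 4,854×26.8 + 1,504×34.2 + 1,364×1.4 = 4,796.76 + 130,087.2 + 51,436.8 + 1,909.6 = 188,230.36
volume = 225.2 + 4,854 + 1,504 + 1,364 = 7,947.2 m³
S = 188,230.36 / 7,947.2 = 23.6851 g/kg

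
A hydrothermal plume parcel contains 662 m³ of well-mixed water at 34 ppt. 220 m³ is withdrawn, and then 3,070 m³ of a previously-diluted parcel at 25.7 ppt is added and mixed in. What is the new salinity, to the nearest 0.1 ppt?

Remaining after removal: 442 m³ at 34 ppt (salt = 15,028)
After addition: salt = 15,028 + 3,070×25.7 = 93,927; volume = 3,512 m³
S = 93,927 / 3,512 = 26.7446 ppt

26.7 ppt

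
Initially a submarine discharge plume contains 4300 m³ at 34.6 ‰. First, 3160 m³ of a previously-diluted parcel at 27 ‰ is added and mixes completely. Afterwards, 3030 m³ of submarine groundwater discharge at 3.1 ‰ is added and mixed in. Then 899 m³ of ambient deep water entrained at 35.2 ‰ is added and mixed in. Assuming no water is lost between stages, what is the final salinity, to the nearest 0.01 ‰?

24.16 ‰

Weighted by volume,
Initial salt = 4,300×34.6 = 148,780
After stage 1: salt = 148,780 + 3,160×27 = 234,100; volume = 7,460 m³; S = 31.381 ‰
After stage 2: salt = 234,100 + 3,030×3.1 = 243,493; volume = 10,490 m³; S = 23.212 ‰
After stage 3: salt = 243,493 + 899×35.2 = 275,137.8; volume = 11,389 m³
S = 275,137.8 / 11,389 = 24.1582 ‰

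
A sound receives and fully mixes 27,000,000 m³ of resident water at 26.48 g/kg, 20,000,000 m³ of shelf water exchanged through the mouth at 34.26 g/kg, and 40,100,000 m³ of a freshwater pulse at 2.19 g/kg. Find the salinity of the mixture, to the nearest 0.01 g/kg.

Salt balance:
salt = 27,000,000×26.48 + 20,000,000×34.26 + 40,100,000×2.19 = 714,960,000 + 685,200,000 + 87,819,000 = 1,487,979,000
volume = 27,000,000 + 20,000,000 + 40,100,000 = 87,100,000 m³
S = 1,487,979,000 / 87,100,000 = 17.0836 g/kg

17.08 g/kg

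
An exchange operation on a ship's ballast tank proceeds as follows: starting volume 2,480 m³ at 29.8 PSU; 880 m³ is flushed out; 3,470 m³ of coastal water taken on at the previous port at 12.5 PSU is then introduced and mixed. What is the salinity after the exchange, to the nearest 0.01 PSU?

17.96 PSU

Remaining after removal: 1,600 m³ at 29.8 PSU (salt = 47,680)
After addition: salt = 47,680 + 3,470×12.5 = 91,055; volume = 5,070 m³
S = 91,055 / 5,070 = 17.9596 PSU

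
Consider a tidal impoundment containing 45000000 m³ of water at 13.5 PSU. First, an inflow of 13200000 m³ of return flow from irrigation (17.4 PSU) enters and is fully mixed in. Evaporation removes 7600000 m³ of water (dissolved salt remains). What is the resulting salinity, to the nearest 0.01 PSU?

16.55 PSU

After mixing: salt = 45,000,000×13.5 + 13,200,000×17.4 = 837,180,000; volume = 58,200,000 m³
After evaporation: salt unchanged = 837,180,000; volume = 58,200,000 − 7,600,000 = 50,600,000 m³
S = 837,180,000 / 50,600,000 = 16.5451 PSU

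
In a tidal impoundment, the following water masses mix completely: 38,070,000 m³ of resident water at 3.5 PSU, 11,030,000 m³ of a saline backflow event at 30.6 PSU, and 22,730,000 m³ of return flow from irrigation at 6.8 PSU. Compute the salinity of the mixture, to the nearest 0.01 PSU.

Mass of salt is conserved:
salt = 38,070,000×3.5 + 11,030,000×30.6 + 22,730,000×6.8 = 133,245,000 + 337,518,000 + 154,564,000 = 625,327,000
volume = 38,070,000 + 11,030,000 + 22,730,000 = 71,830,000 m³
S = 625,327,000 / 71,830,000 = 8.7057 PSU

8.71 PSU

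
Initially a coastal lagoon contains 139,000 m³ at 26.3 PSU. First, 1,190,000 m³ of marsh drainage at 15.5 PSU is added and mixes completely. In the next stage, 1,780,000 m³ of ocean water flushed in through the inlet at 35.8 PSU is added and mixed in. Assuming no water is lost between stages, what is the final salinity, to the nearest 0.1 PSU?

Weighted by volume,
Initial salt = 139,000×26.3 = 3,655,700
After stage 1: salt = 3,655,700 + 1,190,000×15.5 = 22,100,700; volume = 1,329,000 m³; S = 16.63 PSU
After stage 2: salt = 22,100,700 + 1,780,000×35.8 = 85,824,700; volume = 3,109,000 m³
S = 85,824,700 / 3,109,000 = 27.6052 PSU

27.6 PSU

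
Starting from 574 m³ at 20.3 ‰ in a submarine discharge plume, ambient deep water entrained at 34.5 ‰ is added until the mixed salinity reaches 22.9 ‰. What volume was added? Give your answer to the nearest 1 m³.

129 m³

Salt balance: 574×20.3 + V×34.5 = (574+V)×22.9
11,652.2 + 34.5V = 13,144.6 + 22.9V
1,492.4 = 11.6V
V = 128.66 m³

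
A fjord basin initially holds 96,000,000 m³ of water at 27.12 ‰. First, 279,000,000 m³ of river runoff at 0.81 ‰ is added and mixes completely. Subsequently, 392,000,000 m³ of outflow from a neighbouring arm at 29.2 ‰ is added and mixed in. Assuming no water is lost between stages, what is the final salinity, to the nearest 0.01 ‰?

18.61 ‰

Conserving salt mass:
Initial salt = 96,000,000×27.12 = 2,603,520,000
After stage 1: salt = 2,603,520,000 + 279,000,000×0.81 = 2,829,510,000; volume = 375,000,000 m³; S = 7.545 ‰
After stage 2: salt = 2,829,510,000 + 392,000,000×29.2 = 14,275,910,000; volume = 767,000,000 m³
S = 14,275,910,000 / 767,000,000 = 18.6127 ‰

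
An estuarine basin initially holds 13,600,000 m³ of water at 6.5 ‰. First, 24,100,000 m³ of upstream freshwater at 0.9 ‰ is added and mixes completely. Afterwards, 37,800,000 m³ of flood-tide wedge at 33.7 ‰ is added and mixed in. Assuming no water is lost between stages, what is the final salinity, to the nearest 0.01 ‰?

18.33 ‰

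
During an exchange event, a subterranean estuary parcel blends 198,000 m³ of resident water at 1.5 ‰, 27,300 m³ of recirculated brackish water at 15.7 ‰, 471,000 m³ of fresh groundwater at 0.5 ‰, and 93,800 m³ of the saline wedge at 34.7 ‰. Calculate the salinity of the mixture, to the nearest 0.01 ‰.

Conserving salt mass:
salt = 198,000×1.5 + 27,300×15.7 + 471,000×0.5 + 93,800×34.7 = 297,000 + 428,610 + 235,500 + 3,254,860 = 4,215,970
volume = 198,000 + 27,300 + 471,000 + 93,800 = 790,100 m³
S = 4,215,970 / 790,100 = 5.336 ‰

5.34 ‰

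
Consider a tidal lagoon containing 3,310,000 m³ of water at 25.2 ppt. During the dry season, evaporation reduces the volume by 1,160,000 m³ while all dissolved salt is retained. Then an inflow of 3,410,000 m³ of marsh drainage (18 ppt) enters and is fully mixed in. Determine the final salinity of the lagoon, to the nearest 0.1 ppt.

After evaporation: salt = 3,310,000×25.2 = 83,412,000; volume = 3,310,000 − 1,160,000 = 2,150,000 m³
After mixing: salt = 83,412,000 + 3,410,000×18 = 144,792,000; volume = 2,150,000 + 3,410,000 = 5,560,000 m³
S = 144,792,000 / 5,560,000 = 26.0417 ppt

26.0 ppt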